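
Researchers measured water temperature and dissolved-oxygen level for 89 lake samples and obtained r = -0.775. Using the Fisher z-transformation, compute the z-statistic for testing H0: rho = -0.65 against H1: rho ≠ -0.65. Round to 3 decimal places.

z_r = atanh(-0.775) = -1.032728,  z_0 = atanh(-0.65) = -0.775299
SE = 1/√(n−3) = 1/√86 = 0.107833
z = (z_r − z_0)/SE = (-1.032728 − (-0.775299)) / 0.107833 = -0.257429 / 0.107833 = -2.387

-2.387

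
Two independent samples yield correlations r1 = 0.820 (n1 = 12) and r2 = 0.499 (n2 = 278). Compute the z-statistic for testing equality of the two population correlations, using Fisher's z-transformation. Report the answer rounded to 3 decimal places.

1.797

Fisher z-transforms: z1 = atanh(0.820) = 1.156817, z2 = atanh(0.499) = 0.547974; difference d = 0.608843
Var(d) = 1/9 + 1/275 = 0.1111111 + 0.0036364 = 0.1147475
z = d/√Var(d) = 0.608843 / √0.1147475 = 0.608843 / 0.338744 = 1.797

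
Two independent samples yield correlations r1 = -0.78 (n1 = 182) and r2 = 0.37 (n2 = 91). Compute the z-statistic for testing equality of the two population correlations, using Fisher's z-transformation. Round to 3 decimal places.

-11.013

Fisher z-transforms: z1 = atanh(-0.78) = -1.045371, z2 = atanh(0.37) = 0.388423; difference d = -1.433794
Var(d) = 1/179 + 1/88 = 0.0055866 + 0.0113636 = 0.0169502
z = d/√Var(d) = -1.433794 / √0.0169502 = -1.433794 / 0.130193 = -11.013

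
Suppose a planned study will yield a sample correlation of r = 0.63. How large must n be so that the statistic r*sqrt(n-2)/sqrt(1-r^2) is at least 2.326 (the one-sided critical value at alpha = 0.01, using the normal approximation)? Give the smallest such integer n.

11

r√(n−2)/√(1−r²) ≥ 2.326  ⇔  n−2 ≥ (2.326)²·(1−r²)/r²
(1−r²)/r² = (1−0.3969)/0.3969 = 1.5195
n ≥ 2 + 5.410276·1.5195 = 2 + 8.2209 = 10.2209
⌈10.2209⌉ = 11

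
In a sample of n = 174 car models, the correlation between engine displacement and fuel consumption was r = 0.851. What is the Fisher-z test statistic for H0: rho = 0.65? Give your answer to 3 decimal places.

6.335

Fisher z: atanh(0.851) = 1.259768, atanh(0.65) = 0.775299
z = (z_r − z_0)·√(n−3) = (1.259768 − 0.775299)·√171 = 0.484469 · 13.076697 = 6.335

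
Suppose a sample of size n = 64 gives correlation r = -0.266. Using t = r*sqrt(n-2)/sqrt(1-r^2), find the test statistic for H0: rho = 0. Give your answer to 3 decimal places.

-2.173

1 − r² = 1 − 0.070756 = 0.929244;  √(1−r²) = 0.963973
√(n−2) = √62 = 7.874008
t = r·√(n−2)/√(1−r²) = -0.266 · 7.874008 / 0.963973 = -2.173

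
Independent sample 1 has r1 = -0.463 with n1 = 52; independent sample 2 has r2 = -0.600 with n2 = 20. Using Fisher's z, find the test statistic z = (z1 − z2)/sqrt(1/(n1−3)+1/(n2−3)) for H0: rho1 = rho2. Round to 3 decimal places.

z1 = atanh(-0.463) = -0.501123,  z2 = atanh(-0.600) = -0.693147
SE = √(1/(n1−3) + 1/(n2−3)) = √(1/49 + 1/17) = √(0.0204082 + 0.0588235) = √0.0792317 = 0.281481
z = (z1 − z2)/SE = (-0.501123 − (-0.693147)) / 0.281481 = 0.192024 / 0.281481 = 0.682

0.682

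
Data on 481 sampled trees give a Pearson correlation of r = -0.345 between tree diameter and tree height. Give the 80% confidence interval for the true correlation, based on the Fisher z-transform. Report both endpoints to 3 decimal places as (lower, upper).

Fisher z: z_r = atanh(r) = ½·ln((1+(-0.345))/(1−(-0.345))) = -0.359757
SE(z) = 1/√(n−3) = 1/√478 = 0.045739
80% ⇒ z* = 1.282; margin = 1.282·0.045739 = 0.058637
CI on z-scale: (-0.418394, -0.301120)
Back-transform: tanh(-0.418394) = -0.395577, tanh(-0.301120) = -0.292337

(-0.396, -0.292)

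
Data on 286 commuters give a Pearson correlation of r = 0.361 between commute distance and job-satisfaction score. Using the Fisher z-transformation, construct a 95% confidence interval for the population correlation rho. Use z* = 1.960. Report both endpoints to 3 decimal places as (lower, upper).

(0.256, 0.458)

Fisher z: z_r = atanh(r) = ½·ln((1+0.361)/(1−0.361)) = 0.378035
SE(z) = 1/√(n−3) = 1/√283 = 0.059444
95% ⇒ z* = 1.960; margin = 1.960·0.059444 = 0.116510
CI on z-scale: (0.261525, 0.494545)
Back-transform: tanh(0.261525) = 0.255721, tanh(0.494545) = 0.457816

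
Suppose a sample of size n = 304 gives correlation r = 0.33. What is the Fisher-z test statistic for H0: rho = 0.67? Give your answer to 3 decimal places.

Fisher z: atanh(0.33) = 0.342828, atanh(0.67) = 0.810743
z = (z_r − z_0)·√(n−3) = (0.342828 − 0.810743)·√301 = -0.467915 · 17.349352 = -8.118

-8.118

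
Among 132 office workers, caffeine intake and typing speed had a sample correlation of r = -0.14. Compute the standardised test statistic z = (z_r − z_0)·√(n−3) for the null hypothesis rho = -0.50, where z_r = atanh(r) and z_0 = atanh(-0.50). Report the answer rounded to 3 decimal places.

4.638

z_r = atanh(-0.14) = -0.140926,  z_0 = atanh(-0.50) = -0.549306
SE = 1/√(n−3) = 1/√129 = 0.088045
z = (z_r − z_0)/SE = (-0.140926 − (-0.549306)) / 0.088045 = 0.408380 / 0.088045 = 4.638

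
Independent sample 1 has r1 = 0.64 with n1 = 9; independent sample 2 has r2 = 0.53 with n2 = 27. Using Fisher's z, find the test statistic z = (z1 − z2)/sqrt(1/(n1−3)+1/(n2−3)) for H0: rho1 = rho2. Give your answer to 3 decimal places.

Fisher z-transforms: z1 = atanh(0.64) = 0.758174, z2 = atanh(0.53) = 0.590145; difference d = 0.168029
Var(d) = 1/6 + 1/24 = 0.1666667 + 0.0416667 = 0.2083334
z = d/√Var(d) = 0.168029 / √0.2083334 = 0.168029 / 0.456436 = 0.368

0.368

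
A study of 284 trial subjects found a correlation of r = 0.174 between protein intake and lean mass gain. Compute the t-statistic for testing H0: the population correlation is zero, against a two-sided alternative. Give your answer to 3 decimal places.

1 − r² = 1 − 0.030276 = 0.969724;  √(1−r²) = 0.984746
√(n−2) = √282 = 16.792856
t = r·√(n−2)/√(1−r²) = 0.174 · 16.792856 / 0.984746 = 2.967

2.967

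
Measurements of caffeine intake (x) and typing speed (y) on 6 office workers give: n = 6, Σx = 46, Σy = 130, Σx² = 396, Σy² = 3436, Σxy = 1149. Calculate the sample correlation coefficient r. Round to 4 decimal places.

S_xy = nΣxy − ΣxΣy = 6·1149 − 46·130 = 6894 − 5980 = 914
S_xx = nΣx² − (Σx)² = 6·396 − 46² = 2376 − 2116 = 260
S_yy = nΣy² − (Σy)² = 6·3436 − 130² = 20616 − 16900 = 3716
r = S_xy / √(S_xx·S_yy) = 914 / √(260·3716) = 914 / √966160 = 914 / 982.9344 = 0.9299

0.9299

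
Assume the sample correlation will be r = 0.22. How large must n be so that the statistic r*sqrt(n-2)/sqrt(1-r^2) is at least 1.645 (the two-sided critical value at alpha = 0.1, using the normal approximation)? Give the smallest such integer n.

r√(n−2)/√(1−r²) ≥ 1.645  ⇔  n−2 ≥ (1.645)²·(1−r²)/r²
(1−r²)/r² = (1−0.0484)/0.0484 = 19.6612
n ≥ 2 + 2.706025·19.6612 = 2 + 53.2037 = 55.2037
⌈55.2037⌉ = 56

56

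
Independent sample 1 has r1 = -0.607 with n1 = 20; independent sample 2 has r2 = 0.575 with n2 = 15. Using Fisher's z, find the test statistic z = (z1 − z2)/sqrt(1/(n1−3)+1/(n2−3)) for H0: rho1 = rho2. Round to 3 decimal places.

Fisher z-transforms: z1 = atanh(-0.607) = -0.704157, z2 = atanh(0.575) = 0.654961; difference d = -1.359118
Var(d) = 1/17 + 1/12 = 0.0588235 + 0.0833333 = 0.1421568
z = d/√Var(d) = -1.359118 / √0.1421568 = -1.359118 / 0.377037 = -3.605

-3.605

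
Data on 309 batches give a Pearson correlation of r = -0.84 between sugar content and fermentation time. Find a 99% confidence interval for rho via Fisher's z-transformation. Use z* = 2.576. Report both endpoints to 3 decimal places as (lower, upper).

(-0.878, -0.791)

z_r = atanh(-0.84) = -1.221174;  SE = 1/√(n−3) = 1/√306 = 0.057166
z-limits: -1.221174 ± 2.576·0.057166 = -1.221174 ± 0.147260 = [-1.368434, -1.073914]
ρ-limits: (tanh -1.368434, tanh -1.073914) = (-0.878, -0.791)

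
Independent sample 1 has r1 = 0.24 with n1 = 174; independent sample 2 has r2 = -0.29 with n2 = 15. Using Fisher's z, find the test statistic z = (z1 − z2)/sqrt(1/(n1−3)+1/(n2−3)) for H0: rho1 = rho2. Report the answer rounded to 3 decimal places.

z1 = atanh(0.24) = 0.244774,  z2 = atanh(-0.29) = -0.298566
SE = √(1/(n1−3) + 1/(n2−3)) = √(1/171 + 1/12) = √(0.0058480 + 0.0833333) = √0.0891813 = 0.298632
z = (z1 − z2)/SE = (0.244774 − (-0.298566)) / 0.298632 = 0.543340 / 0.298632 = 1.819

1.819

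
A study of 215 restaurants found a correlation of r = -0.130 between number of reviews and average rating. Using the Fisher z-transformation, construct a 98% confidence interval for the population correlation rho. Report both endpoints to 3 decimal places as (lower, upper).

Fisher z: z_r = atanh(r) = ½·ln((1+(-0.130))/(1−(-0.130))) = -0.130740
SE(z) = 1/√(n−3) = 1/√212 = 0.068680
98% ⇒ z* = 2.326; margin = 2.326·0.068680 = 0.159750
CI on z-scale: (-0.290490, 0.029010)
Back-transform: tanh(-0.290490) = -0.282586, tanh(0.029010) = 0.029002

(-0.283, 0.029)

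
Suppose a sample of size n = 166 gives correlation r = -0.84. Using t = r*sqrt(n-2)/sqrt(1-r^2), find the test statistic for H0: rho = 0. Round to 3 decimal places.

t = r·√(n−2) / √(1−r²) with r = -0.84, n = 166
  = -0.84·√164 / √(1 − 0.7056)
  = -0.84·12.806248 / 0.542586
  = -10.757248 / 0.542586 = -19.826

-19.826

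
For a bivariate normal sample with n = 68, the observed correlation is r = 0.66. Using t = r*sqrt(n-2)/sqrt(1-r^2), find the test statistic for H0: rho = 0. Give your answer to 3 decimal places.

7.137

t = r·√(n−2) / √(1−r²) with r = 0.66, n = 68
  = 0.66·√66 / √(1 − 0.4356)
  = 0.66·8.124038 / 0.751266
  = 5.361865 / 0.751266 = 7.137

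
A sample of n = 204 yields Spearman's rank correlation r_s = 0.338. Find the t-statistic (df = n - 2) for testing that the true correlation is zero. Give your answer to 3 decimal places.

5.104

t = r_s·√(n−2) / √(1−r_s²) with r_s = 0.338, n = 204
  = 0.338·√202 / √(1 − 0.114244)
  = 0.338·14.212670 / 0.941146
  = 4.803882 / 0.941146 = 5.104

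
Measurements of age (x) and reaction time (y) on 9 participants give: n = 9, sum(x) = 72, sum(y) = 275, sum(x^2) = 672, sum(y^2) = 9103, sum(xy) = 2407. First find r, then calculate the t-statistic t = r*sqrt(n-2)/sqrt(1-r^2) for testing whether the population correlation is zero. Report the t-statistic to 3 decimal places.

S_xy = nΣxy − ΣxΣy = 9·2407 − 72·275 = 21663 − 19800 = 1863
S_xx = nΣx² − (Σx)² = 9·672 − 72² = 6048 − 5184 = 864
S_yy = nΣy² − (Σy)² = 9·9103 − 275² = 81927 − 75625 = 6302
r = S_xy / √(S_xx·S_yy) = 1863 / √(864·6302) = 1863 / √5444928 = 1863 / 2333.4370 = 0.7984
t = r·√(n−2)/√(1−r²) = 0.7984·√7 / √(1−0.637443) = 2.112368 / 0.602127 = 3.508

3.508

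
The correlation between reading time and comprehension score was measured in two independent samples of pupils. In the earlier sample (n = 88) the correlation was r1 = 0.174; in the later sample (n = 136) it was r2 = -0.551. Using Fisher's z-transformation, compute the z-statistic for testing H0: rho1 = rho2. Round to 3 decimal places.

5.729

Fisher z-transforms: z1 = atanh(0.174) = 0.175789, z2 = atanh(-0.551) = -0.619816; difference d = 0.795605
Var(d) = 1/85 + 1/133 = 0.0117647 + 0.0075188 = 0.0192835
z = d/√Var(d) = 0.795605 / √0.0192835 = 0.795605 / 0.138865 = 5.729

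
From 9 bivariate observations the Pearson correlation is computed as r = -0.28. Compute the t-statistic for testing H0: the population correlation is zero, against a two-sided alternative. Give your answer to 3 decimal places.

1 − r² = 1 − 0.0784 = 0.9216;  √(1−r²) = 0.960000
√(n−2) = √7 = 2.645751
t = r·√(n−2)/√(1−r²) = -0.28 · 2.645751 / 0.960000 = -0.772

-0.772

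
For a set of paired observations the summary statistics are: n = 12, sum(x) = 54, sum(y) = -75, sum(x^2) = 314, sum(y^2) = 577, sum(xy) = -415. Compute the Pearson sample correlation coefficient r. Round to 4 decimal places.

-0.8840

Numerator: nΣxy − (Σx)(Σy) = 12·(-415) − (54)(-75) = -930
Denominator: √[(nΣx²−(Σx)²)(nΣy²−(Σy)²)]
  nΣx²−(Σx)² = 12·314 − 2916 = 852;  nΣy²−(Σy)² = 12·577 − 5625 = 1299
  √(852·1299) = √1106748 = 1052.0209
r = -930 / 1052.0209 = -0.8840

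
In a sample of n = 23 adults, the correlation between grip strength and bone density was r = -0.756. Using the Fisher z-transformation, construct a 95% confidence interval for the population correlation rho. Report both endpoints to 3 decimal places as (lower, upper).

(-0.891, -0.499)

z_r = atanh(-0.756) = -0.986813;  SE = 1/√(n−3) = 1/√20 = 0.223607
z-limits: -0.986813 ± 1.960·0.223607 = -0.986813 ± 0.438270 = [-1.425083, -0.548543]
ρ-limits: (tanh -1.425083, tanh -0.548543) = (-0.891, -0.499)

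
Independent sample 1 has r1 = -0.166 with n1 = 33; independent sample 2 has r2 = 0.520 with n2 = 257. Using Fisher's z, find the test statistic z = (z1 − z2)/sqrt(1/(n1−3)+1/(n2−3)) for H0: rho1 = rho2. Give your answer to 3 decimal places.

-3.853

z1 = atanh(-0.166) = -0.167550,  z2 = atanh(0.520) = 0.576340
SE = √(1/(n1−3) + 1/(n2−3)) = √(1/30 + 1/254) = √(0.0333333 + 0.0039370) = √0.0372703 = 0.193055
z = (z1 − z2)/SE = (-0.167550 − 0.576340) / 0.193055 = -0.743890 / 0.193055 = -3.853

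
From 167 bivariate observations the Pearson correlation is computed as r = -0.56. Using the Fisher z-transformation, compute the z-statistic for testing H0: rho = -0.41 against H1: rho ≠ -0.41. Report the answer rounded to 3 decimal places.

Fisher z: atanh(-0.56) = -0.632833, atanh(-0.41) = -0.435611
z = (z_r − z_0)·√(n−3) = (-0.632833 − (-0.435611))·√164 = -0.197222 · 12.806248 = -2.526

-2.526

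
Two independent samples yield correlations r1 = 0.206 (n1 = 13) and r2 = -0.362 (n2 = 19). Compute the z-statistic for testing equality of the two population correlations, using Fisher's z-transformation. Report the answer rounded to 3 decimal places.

Fisher z-transforms: z1 = atanh(0.206) = 0.208990, z2 = atanh(-0.362) = -0.379186; difference d = 0.588176
Var(d) = 1/10 + 1/16 = 0.1000000 + 0.0625000 = 0.1625000
z = d/√Var(d) = 0.588176 / √0.1625000 = 0.588176 / 0.403113 = 1.459

1.459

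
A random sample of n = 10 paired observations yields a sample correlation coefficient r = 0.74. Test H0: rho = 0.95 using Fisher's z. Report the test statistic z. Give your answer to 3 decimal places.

Fisher z: atanh(0.74) = 0.950479, atanh(0.95) = 1.831781
z = (z_r − z_0)·√(n−3) = (0.950479 − 1.831781)·√7 = -0.881302 · 2.645751 = -2.332

-2.332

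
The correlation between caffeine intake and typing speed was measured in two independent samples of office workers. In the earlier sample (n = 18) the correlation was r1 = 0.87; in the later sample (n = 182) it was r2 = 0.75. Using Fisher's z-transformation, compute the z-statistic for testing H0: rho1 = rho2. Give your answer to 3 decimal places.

1.340

Fisher z-transforms: z1 = atanh(0.87) = 1.333080, z2 = atanh(0.75) = 0.972955; difference d = 0.360125
Var(d) = 1/15 + 1/179 = 0.0666667 + 0.0055866 = 0.0722533
z = d/√Var(d) = 0.360125 / √0.0722533 = 0.360125 / 0.268800 = 1.340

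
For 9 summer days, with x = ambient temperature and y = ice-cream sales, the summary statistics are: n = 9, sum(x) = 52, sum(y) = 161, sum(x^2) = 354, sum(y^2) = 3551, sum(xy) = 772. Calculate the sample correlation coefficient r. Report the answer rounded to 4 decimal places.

S_xy = nΣxy − ΣxΣy = 9·772 − 52·161 = 6948 − 8372 = -1424
S_xx = nΣx² − (Σx)² = 9·354 − 52² = 3186 − 2704 = 482
S_yy = nΣy² − (Σy)² = 9·3551 − 161² = 31959 − 25921 = 6038
r = S_xy / √(S_xx·S_yy) = -1424 / √(482·6038) = -1424 / √2910316 = -1424 / 1705.9648 = -0.8347

-0.8347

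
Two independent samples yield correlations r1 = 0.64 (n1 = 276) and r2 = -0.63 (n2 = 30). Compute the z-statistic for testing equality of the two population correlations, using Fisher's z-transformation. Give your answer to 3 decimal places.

7.433

Fisher z-transforms: z1 = atanh(0.64) = 0.758174, z2 = atanh(-0.63) = -0.741416; difference d = 1.499590
Var(d) = 1/273 + 1/27 = 0.0036630 + 0.0370370 = 0.0407000
z = d/√Var(d) = 1.499590 / √0.0407000 = 1.499590 / 0.201742 = 7.433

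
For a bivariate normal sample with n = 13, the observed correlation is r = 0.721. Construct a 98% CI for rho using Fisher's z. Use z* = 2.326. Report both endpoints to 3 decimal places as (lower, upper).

(0.172, 0.928)

z_r = atanh(0.721) = 0.909725;  SE = 1/√(n−3) = 1/√10 = 0.316228
z-limits: 0.909725 ± 2.326·0.316228 = 0.909725 ± 0.735546 = [0.174179, 1.645271]
ρ-limits: (tanh 0.174179, tanh 1.645271) = (0.172, 0.928)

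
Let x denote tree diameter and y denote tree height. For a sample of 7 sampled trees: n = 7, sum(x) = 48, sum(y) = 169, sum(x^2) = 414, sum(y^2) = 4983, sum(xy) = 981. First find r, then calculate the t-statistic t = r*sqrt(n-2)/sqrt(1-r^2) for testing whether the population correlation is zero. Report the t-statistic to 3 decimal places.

-1.875

S_xy = nΣxy − ΣxΣy = 7·981 − 48·169 = 6867 − 8112 = -1245
S_xx = nΣx² − (Σx)² = 7·414 − 48² = 2898 − 2304 = 594
S_yy = nΣy² − (Σy)² = 7·4983 − 169² = 34881 − 28561 = 6320
r = S_xy / √(S_xx·S_yy) = -1245 / √(594·6320) = -1245 / √3754080 = -1245 / 1937.5448 = -0.6426
t = r·√(n−2)/√(1−r²) = -0.6426·√5 / √(1−0.412935) = -1.436897 / 0.766202 = -1.875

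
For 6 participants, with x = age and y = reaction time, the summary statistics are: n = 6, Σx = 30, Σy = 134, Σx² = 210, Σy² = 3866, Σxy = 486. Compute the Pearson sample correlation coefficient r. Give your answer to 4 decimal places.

Numerator: nΣxy − (Σx)(Σy) = 6·486 − (30)(134) = -1104
Denominator: √[(nΣx²−(Σx)²)(nΣy²−(Σy)²)]
  nΣx²−(Σx)² = 6·210 − 900 = 360;  nΣy²−(Σy)² = 6·3866 − 17956 = 5240
  √(360·5240) = √1886400 = 1373.4628
r = -1104 / 1373.4628 = -0.8038

-0.8038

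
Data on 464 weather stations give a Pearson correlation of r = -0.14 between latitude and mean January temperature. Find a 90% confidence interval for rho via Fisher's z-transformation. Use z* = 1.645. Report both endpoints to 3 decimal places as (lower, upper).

Fisher z: z_r = atanh(r) = ½·ln((1+(-0.14))/(1−(-0.14))) = -0.140926
SE(z) = 1/√(n−3) = 1/√461 = 0.046575
90% ⇒ z* = 1.645; margin = 1.645·0.046575 = 0.076616
CI on z-scale: (-0.217542, -0.064310)
Back-transform: tanh(-0.217542) = -0.214174, tanh(-0.064310) = -0.064221

(-0.214, -0.064)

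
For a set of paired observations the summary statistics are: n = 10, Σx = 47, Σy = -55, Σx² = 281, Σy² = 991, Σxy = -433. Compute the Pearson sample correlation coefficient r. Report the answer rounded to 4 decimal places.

-0.8578

S_xy = nΣxy − ΣxΣy = 10·(-433) − 47·(-55) = -4330 − (-2585) = -1745
S_xx = nΣx² − (Σx)² = 10·281 − 47² = 2810 − 2209 = 601
S_yy = nΣy² − (Σy)² = 10·991 − (-55)² = 9910 − 3025 = 6885
r = S_xy / √(S_xx·S_yy) = -1745 / √(601·6885) = -1745 / √4137885 = -1745 / 2034.1792 = -0.8578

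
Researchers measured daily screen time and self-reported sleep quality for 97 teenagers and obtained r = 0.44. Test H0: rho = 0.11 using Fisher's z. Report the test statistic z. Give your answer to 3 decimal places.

z_r = atanh(0.44) = 0.472231,  z_0 = atanh(0.11) = 0.110447
SE = 1/√(n−3) = 1/√94 = 0.103142
z = (z_r − z_0)/SE = (0.472231 − 0.110447) / 0.103142 = 0.361784 / 0.103142 = 3.508

3.508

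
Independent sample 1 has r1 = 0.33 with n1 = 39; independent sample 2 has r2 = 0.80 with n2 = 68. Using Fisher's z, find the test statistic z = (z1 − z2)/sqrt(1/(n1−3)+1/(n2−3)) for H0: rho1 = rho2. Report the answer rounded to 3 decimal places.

Fisher z-transforms: z1 = atanh(0.33) = 0.342828, z2 = atanh(0.80) = 1.098612; difference d = -0.755784
Var(d) = 1/36 + 1/65 = 0.0277778 + 0.0153846 = 0.0431624
z = d/√Var(d) = -0.755784 / √0.0431624 = -0.755784 / 0.207756 = -3.638

-3.638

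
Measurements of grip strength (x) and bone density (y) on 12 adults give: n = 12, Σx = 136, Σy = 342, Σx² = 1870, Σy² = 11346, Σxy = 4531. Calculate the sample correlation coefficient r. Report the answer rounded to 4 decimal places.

Numerator: nΣxy − (Σx)(Σy) = 12·4531 − (136)(342) = 7860
Denominator: √[(nΣx²−(Σx)²)(nΣy²−(Σy)²)]
  nΣx²−(Σx)² = 12·1870 − 18496 = 3944;  nΣy²−(Σy)² = 12·11346 − 116964 = 19188
  √(3944·19188) = √75677472 = 8699.2800
r = 7860 / 8699.2800 = 0.9035

0.9035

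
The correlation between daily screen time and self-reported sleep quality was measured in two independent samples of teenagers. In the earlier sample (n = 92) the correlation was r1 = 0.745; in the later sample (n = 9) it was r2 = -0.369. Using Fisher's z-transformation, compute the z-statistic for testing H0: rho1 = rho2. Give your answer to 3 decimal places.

3.198

Fisher z-transforms: z1 = atanh(0.745) = 0.961623, z2 = atanh(-0.369) = -0.387265; difference d = 1.348888
Var(d) = 1/89 + 1/6 = 0.0112360 + 0.1666667 = 0.1779027
z = d/√Var(d) = 1.348888 / √0.1779027 = 1.348888 / 0.421785 = 3.198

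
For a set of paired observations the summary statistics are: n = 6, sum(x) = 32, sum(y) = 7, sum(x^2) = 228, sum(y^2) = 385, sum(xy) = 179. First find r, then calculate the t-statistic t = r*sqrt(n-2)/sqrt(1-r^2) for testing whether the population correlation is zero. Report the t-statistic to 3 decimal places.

7.230

Numerator: nΣxy − (Σx)(Σy) = 6·179 − (32)(7) = 850
Denominator: √[(nΣx²−(Σx)²)(nΣy²−(Σy)²)]
  nΣx²−(Σx)² = 6·228 − 1024 = 344;  nΣy²−(Σy)² = 6·385 − 49 = 2261
  √(344·2261) = √777784 = 881.9206
r = 850 / 881.9206 = 0.9638
t = r·√(n−2)/√(1−r²) = 0.9638·√4 / √(1−0.928910) = 1.927600 / 0.266627 = 7.230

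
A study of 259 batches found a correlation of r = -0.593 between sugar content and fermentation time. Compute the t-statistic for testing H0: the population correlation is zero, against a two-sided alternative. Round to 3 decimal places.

1 − r² = 1 − 0.351649 = 0.648351;  √(1−r²) = 0.805202
√(n−2) = √257 = 16.031220
t = r·√(n−2)/√(1−r²) = -0.593 · 16.031220 / 0.805202 = -11.806

-11.806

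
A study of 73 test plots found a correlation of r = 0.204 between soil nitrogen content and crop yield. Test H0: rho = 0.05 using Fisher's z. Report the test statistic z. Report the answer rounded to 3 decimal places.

1.312

z_r = atanh(0.204) = 0.206903,  z_0 = atanh(0.05) = 0.050042
SE = 1/√(n−3) = 1/√70 = 0.119523
z = (z_r − z_0)/SE = (0.206903 − 0.050042) / 0.119523 = 0.156861 / 0.119523 = 1.312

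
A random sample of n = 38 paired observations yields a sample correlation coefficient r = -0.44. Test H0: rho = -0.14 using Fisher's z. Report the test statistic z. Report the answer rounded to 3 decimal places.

Fisher z: atanh(-0.44) = -0.472231, atanh(-0.14) = -0.140926
z = (z_r − z_0)·√(n−3) = (-0.472231 − (-0.140926))·√35 = -0.331305 · 5.916080 = -1.960

-1.960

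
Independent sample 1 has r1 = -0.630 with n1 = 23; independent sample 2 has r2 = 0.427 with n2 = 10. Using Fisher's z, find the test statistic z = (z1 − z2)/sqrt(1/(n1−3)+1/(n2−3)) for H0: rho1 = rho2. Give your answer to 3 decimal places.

-2.727

Fisher z-transforms: z1 = atanh(-0.630) = -0.741416, z2 = atanh(0.427) = 0.456222; difference d = -1.197638
Var(d) = 1/20 + 1/7 = 0.0500000 + 0.1428571 = 0.1928571
z = d/√Var(d) = -1.197638 / √0.1928571 = -1.197638 / 0.439155 = -2.727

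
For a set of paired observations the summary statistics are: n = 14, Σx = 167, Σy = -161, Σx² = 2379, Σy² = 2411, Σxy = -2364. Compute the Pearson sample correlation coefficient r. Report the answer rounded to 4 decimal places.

-0.9532

S_xy = nΣxy − ΣxΣy = 14·(-2364) − 167·(-161) = -33096 − (-26887) = -6209
S_xx = nΣx² − (Σx)² = 14·2379 − 167² = 33306 − 27889 = 5417
S_yy = nΣy² − (Σy)² = 14·2411 − (-161)² = 33754 − 25921 = 7833
r = S_xy / √(S_xx·S_yy) = -6209 / √(5417·7833) = -6209 / √42431361 = -6209 / 6513.9359 = -0.9532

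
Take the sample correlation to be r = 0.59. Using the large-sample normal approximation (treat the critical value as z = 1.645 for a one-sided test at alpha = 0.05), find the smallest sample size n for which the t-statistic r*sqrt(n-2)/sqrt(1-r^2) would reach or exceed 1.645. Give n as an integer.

8

r√(n−2)/√(1−r²) ≥ 1.645  ⇔  n−2 ≥ (1.645)²·(1−r²)/r²
(1−r²)/r² = (1−0.3481)/0.3481 = 1.8727
n ≥ 2 + 2.706025·1.8727 = 2 + 5.0676 = 7.0676
⌈7.0676⌉ = 8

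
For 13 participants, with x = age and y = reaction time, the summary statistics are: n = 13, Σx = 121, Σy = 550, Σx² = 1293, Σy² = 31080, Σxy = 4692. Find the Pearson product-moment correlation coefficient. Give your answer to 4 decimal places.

-0.3743

Numerator: nΣxy − (Σx)(Σy) = 13·4692 − (121)(550) = -5554
Denominator: √[(nΣx²−(Σx)²)(nΣy²−(Σy)²)]
  nΣx²−(Σx)² = 13·1293 − 14641 = 2168;  nΣy²−(Σy)² = 13·31080 − 302500 = 101540
  √(2168·101540) = √220138720 = 14837.0725
r = -5554 / 14837.0725 = -0.3743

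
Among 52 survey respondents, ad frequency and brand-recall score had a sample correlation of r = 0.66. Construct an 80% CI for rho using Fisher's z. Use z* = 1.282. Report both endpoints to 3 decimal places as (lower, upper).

(0.544, 0.751)

z_r = atanh(0.66) = 0.792814;  SE = 1/√(n−3) = 1/√49 = 0.142857
z-limits: 0.792814 ± 1.282·0.142857 = 0.792814 ± 0.183143 = [0.609671, 0.975957]
ρ-limits: (tanh 0.609671, tanh 0.975957) = (0.544, 0.751)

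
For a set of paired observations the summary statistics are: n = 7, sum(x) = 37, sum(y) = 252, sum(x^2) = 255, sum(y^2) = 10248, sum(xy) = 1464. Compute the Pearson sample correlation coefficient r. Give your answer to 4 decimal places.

S_xy = nΣxy − ΣxΣy = 7·1464 − 37·252 = 10248 − 9324 = 924
S_xx = nΣx² − (Σx)² = 7·255 − 37² = 1785 − 1369 = 416
S_yy = nΣy² − (Σy)² = 7·10248 − 252² = 71736 − 63504 = 8232
r = S_xy / √(S_xx·S_yy) = 924 / √(416·8232) = 924 / √3424512 = 924 / 1850.5437 = 0.4993

0.4993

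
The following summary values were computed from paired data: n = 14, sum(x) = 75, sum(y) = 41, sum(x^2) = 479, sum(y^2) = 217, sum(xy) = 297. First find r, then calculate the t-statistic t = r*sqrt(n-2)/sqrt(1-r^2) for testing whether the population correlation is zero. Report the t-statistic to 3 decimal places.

Numerator: nΣxy − (Σx)(Σy) = 14·297 − (75)(41) = 1083
Denominator: √[(nΣx²−(Σx)²)(nΣy²−(Σy)²)]
  nΣx²−(Σx)² = 14·479 − 5625 = 1081;  nΣy²−(Σy)² = 14·217 − 1681 = 1357
  √(1081·1357) = √1466917 = 1211.1635
r = 1083 / 1211.1635 = 0.8942
t = r·√(n−2)/√(1−r²) = 0.8942·√12 / √(1−0.799594) = 3.097600 / 0.447667 = 6.919

6.919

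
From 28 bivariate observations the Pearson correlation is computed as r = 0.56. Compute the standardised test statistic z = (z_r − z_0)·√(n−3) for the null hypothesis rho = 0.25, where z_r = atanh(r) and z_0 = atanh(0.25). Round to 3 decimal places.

Fisher z: atanh(0.56) = 0.632833, atanh(0.25) = 0.255413
z = (z_r − z_0)·√(n−3) = (0.632833 − 0.255413)·√25 = 0.377420 · 5.000000 = 1.887

1.887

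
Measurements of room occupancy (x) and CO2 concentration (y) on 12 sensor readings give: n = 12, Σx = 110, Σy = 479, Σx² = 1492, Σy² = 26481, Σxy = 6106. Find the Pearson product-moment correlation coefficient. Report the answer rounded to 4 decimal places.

Numerator: nΣxy − (Σx)(Σy) = 12·6106 − (110)(479) = 20582
Denominator: √[(nΣx²−(Σx)²)(nΣy²−(Σy)²)]
  nΣx²−(Σx)² = 12·1492 − 12100 = 5804;  nΣy²−(Σy)² = 12·26481 − 229441 = 88331
  √(5804·88331) = √512673124 = 22642.2862
r = 20582 / 22642.2862 = 0.9090

0.9090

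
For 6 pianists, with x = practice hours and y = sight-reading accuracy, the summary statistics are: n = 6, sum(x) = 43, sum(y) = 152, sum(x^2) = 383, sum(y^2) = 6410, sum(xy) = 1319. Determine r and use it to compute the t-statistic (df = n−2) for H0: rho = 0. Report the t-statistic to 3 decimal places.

1.233

Numerator: nΣxy − (Σx)(Σy) = 6·1319 − (43)(152) = 1378
Denominator: √[(nΣx²−(Σx)²)(nΣy²−(Σy)²)]
  nΣx²−(Σx)² = 6·383 − 1849 = 449;  nΣy²−(Σy)² = 6·6410 − 23104 = 15356
  √(449·15356) = √6894844 = 2625.8035
r = 1378 / 2625.8035 = 0.5248
t = r·√(n−2)/√(1−r²) = 0.5248·√4 / √(1−0.275415) = 1.049600 / 0.851226 = 1.233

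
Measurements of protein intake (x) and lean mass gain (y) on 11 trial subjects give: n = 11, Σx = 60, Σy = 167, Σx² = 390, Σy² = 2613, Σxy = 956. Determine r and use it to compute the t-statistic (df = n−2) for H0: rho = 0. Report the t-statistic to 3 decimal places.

Numerator: nΣxy − (Σx)(Σy) = 11·956 − (60)(167) = 496
Denominator: √[(nΣx²−(Σx)²)(nΣy²−(Σy)²)]
  nΣx²−(Σx)² = 11·390 − 3600 = 690;  nΣy²−(Σy)² = 11·2613 − 27889 = 854
  √(690·854) = √589260 = 767.6327
r = 496 / 767.6327 = 0.6461
t = r·√(n−2)/√(1−r²) = 0.6461·√9 / √(1−0.417445) = 1.938300 / 0.763253 = 2.540

2.540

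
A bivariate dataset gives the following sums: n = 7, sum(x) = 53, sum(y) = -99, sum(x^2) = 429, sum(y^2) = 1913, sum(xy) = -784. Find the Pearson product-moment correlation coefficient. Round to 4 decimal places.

-0.2888

Numerator: nΣxy − (Σx)(Σy) = 7·(-784) − (53)(-99) = -241
Denominator: √[(nΣx²−(Σx)²)(nΣy²−(Σy)²)]
  nΣx²−(Σx)² = 7·429 − 2809 = 194;  nΣy²−(Σy)² = 7·1913 − 9801 = 3590
  √(194·3590) = √696460 = 834.5418
r = -241 / 834.5418 = -0.2888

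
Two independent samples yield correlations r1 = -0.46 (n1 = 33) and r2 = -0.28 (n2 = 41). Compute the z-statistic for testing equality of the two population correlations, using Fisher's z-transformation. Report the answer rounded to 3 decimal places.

-0.858

Fisher z-transforms: z1 = atanh(-0.46) = -0.497311, z2 = atanh(-0.28) = -0.287682; difference d = -0.209629
Var(d) = 1/30 + 1/38 = 0.0333333 + 0.0263158 = 0.0596491
z = d/√Var(d) = -0.209629 / √0.0596491 = -0.209629 / 0.244232 = -0.858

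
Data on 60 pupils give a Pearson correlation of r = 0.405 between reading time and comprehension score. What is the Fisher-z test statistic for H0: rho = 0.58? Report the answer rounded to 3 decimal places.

z_r = atanh(0.405) = 0.429616,  z_0 = atanh(0.58) = 0.662463
SE = 1/√(n−3) = 1/√57 = 0.132453
z = (z_r − z_0)/SE = (0.429616 − 0.662463) / 0.132453 = -0.232847 / 0.132453 = -1.758

-1.758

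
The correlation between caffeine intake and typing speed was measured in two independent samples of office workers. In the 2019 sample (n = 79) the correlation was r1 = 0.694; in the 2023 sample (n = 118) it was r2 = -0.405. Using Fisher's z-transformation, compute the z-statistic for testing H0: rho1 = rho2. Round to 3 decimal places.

8.694

Fisher z-transforms: z1 = atanh(0.694) = 0.855631, z2 = atanh(-0.405) = -0.429616; difference d = 1.285247
Var(d) = 1/76 + 1/115 = 0.0131579 + 0.0086957 = 0.0218536
z = d/√Var(d) = 1.285247 / √0.0218536 = 1.285247 / 0.147830 = 8.694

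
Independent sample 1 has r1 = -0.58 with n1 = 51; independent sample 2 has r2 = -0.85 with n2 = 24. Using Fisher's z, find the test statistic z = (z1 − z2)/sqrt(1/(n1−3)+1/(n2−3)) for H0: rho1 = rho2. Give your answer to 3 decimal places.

z1 = atanh(-0.58) = -0.662463,  z2 = atanh(-0.85) = -1.256153
SE = √(1/(n1−3) + 1/(n2−3)) = √(1/48 + 1/21) = √(0.0208333 + 0.0476190) = √0.0684523 = 0.261634
z = (z1 − z2)/SE = (-0.662463 − (-1.256153)) / 0.261634 = 0.593690 / 0.261634 = 2.269

2.269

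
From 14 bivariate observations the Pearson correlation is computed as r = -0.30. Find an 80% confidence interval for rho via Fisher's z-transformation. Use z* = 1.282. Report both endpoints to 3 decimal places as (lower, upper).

Fisher z: z_r = atanh(r) = ½·ln((1+(-0.30))/(1−(-0.30))) = -0.309520
SE(z) = 1/√(n−3) = 1/√11 = 0.301511
80% ⇒ z* = 1.282; margin = 1.282·0.301511 = 0.386537
CI on z-scale: (-0.696057, 0.077017)
Back-transform: tanh(-0.696057) = -0.601859, tanh(0.077017) = 0.076865

(-0.602, 0.077)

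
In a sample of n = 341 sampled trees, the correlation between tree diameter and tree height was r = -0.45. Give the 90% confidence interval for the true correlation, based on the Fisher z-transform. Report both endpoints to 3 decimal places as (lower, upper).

(-0.518, -0.376)

z_r = atanh(-0.45) = -0.484700;  SE = 1/√(n−3) = 1/√338 = 0.054393
z-limits: -0.484700 ± 1.645·0.054393 = -0.484700 ± 0.089476 = [-0.574176, -0.395224]
ρ-limits: (tanh -0.574176, tanh -0.395224) = (-0.518, -0.376)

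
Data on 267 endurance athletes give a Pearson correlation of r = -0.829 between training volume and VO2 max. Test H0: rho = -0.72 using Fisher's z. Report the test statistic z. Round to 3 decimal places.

z_r = atanh(-0.829) = -1.184931,  z_0 = atanh(-0.72) = -0.907645
SE = 1/√(n−3) = 1/√264 = 0.061546
z = (z_r − z_0)/SE = (-1.184931 − (-0.907645)) / 0.061546 = -0.277286 / 0.061546 = -4.505

-4.505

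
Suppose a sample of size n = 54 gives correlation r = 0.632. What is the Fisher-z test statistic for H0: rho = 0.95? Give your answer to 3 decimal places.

-7.763

z_r = atanh(0.632) = 0.744739,  z_0 = atanh(0.95) = 1.831781
SE = 1/√(n−3) = 1/√51 = 0.140028
z = (z_r − z_0)/SE = (0.744739 − 1.831781) / 0.140028 = -1.087042 / 0.140028 = -7.763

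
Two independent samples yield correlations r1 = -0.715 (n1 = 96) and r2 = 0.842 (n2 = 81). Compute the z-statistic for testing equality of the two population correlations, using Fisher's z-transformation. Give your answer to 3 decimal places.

Fisher z-transforms: z1 = atanh(-0.715) = -0.897340, z2 = atanh(0.842) = 1.228006; difference d = -2.125346
Var(d) = 1/93 + 1/78 = 0.0107527 + 0.0128205 = 0.0235732
z = d/√Var(d) = -2.125346 / √0.0235732 = -2.125346 / 0.153536 = -13.843

-13.843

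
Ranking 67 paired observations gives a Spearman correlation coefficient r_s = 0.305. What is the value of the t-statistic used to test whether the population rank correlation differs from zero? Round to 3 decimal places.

1 − r_s² = 1 − 0.093025 = 0.906975;  √(1−r_s²) = 0.952352
√(n−2) = √65 = 8.062258
t = r_s·√(n−2)/√(1−r_s²) = 0.305 · 8.062258 / 0.952352 = 2.582

2.582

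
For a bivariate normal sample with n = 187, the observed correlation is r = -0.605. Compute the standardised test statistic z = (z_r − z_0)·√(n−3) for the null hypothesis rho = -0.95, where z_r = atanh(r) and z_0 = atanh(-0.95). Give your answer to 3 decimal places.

15.339

Fisher z: atanh(-0.605) = -0.700997, atanh(-0.95) = -1.831781
z = (z_r − z_0)·√(n−3) = (-0.700997 − (-1.831781))·√184 = 1.130784 · 13.564660 = 15.339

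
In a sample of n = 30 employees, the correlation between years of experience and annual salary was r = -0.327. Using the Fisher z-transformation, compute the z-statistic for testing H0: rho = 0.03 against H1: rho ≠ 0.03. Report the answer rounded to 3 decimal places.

z_r = atanh(-0.327) = -0.339465,  z_0 = atanh(0.03) = 0.030009
SE = 1/√(n−3) = 1/√27 = 0.192450
z = (z_r − z_0)/SE = (-0.339465 − 0.030009) / 0.192450 = -0.369474 / 0.192450 = -1.920

-1.920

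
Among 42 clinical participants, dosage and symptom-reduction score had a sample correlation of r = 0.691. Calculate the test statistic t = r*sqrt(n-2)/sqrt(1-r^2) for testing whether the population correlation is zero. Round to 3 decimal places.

6.046

t = r·√(n−2) / √(1−r²) with r = 0.691, n = 42
  = 0.691·√40 / √(1 − 0.477481)
  = 0.691·6.324555 / 0.722855
  = 4.370268 / 0.722855 = 6.046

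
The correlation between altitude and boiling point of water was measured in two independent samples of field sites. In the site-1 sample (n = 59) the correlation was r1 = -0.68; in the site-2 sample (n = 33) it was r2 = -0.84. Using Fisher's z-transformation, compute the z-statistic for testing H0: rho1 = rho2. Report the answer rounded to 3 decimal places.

z1 = atanh(-0.68) = -0.829114,  z2 = atanh(-0.84) = -1.221174
SE = √(1/(n1−3) + 1/(n2−3)) = √(1/56 + 1/30) = √(0.0178571 + 0.0333333) = √0.0511904 = 0.226253
z = (z1 − z2)/SE = (-0.829114 − (-1.221174)) / 0.226253 = 0.392060 / 0.226253 = 1.733

1.733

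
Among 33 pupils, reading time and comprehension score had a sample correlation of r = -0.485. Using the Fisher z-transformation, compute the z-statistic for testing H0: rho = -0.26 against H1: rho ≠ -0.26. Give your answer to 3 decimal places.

-1.443

z_r = atanh(-0.485) = -0.529502,  z_0 = atanh(-0.26) = -0.266108
SE = 1/√(n−3) = 1/√30 = 0.182574
z = (z_r − z_0)/SE = (-0.529502 − (-0.266108)) / 0.182574 = -0.263394 / 0.182574 = -1.443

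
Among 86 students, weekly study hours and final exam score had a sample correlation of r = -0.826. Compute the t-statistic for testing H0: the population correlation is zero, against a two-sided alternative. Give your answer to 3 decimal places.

t = r·√(n−2) / √(1−r²) with r = -0.826, n = 86
  = -0.826·√84 / √(1 − 0.682276)
  = -0.826·9.165151 / 0.563670
  = -7.570415 / 0.563670 = -13.431

-13.431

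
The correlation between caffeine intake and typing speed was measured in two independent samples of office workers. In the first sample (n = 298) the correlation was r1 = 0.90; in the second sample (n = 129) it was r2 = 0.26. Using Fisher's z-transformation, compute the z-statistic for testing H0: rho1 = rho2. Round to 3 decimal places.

z1 = atanh(0.90) = 1.472219,  z2 = atanh(0.26) = 0.266108
SE = √(1/(n1−3) + 1/(n2−3)) = √(1/295 + 1/126) = √(0.0033898 + 0.0079365) = √0.0113263 = 0.106425
z = (z1 − z2)/SE = (1.472219 − 0.266108) / 0.106425 = 1.206111 / 0.106425 = 11.333

11.333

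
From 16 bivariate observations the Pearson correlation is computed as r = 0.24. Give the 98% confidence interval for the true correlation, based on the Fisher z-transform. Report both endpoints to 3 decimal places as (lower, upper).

(-0.380, 0.711)

Fisher z: z_r = atanh(r) = ½·ln((1+0.24)/(1−0.24)) = 0.244774
SE(z) = 1/√(n−3) = 1/√13 = 0.277350
98% ⇒ z* = 2.326; margin = 2.326·0.277350 = 0.645116
CI on z-scale: (-0.400342, 0.889890)
Back-transform: tanh(-0.400342) = -0.380242, tanh(0.889890) = 0.711339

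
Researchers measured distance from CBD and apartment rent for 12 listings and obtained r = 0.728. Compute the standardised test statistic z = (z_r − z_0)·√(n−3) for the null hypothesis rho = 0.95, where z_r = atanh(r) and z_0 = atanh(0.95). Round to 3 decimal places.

-2.722

Fisher z: atanh(0.728) = 0.924459, atanh(0.95) = 1.831781
z = (z_r − z_0)·√(n−3) = (0.924459 − 1.831781)·√9 = -0.907322 · 3.000000 = -2.722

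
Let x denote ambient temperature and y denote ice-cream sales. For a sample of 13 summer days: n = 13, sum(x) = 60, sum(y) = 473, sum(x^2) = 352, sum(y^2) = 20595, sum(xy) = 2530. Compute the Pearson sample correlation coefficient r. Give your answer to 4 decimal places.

0.6882

S_xy = nΣxy − ΣxΣy = 13·2530 − 60·473 = 32890 − 28380 = 4510
S_xx = nΣx² − (Σx)² = 13·352 − 60² = 4576 − 3600 = 976
S_yy = nΣy² − (Σy)² = 13·20595 − 473² = 267735 − 223729 = 44006
r = S_xy / √(S_xx·S_yy) = 4510 / √(976·44006) = 4510 / √42949856 = 4510 / 6553.6140 = 0.6882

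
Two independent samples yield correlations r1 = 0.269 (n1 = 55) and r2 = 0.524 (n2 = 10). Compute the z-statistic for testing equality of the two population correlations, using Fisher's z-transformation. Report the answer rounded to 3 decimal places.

z1 = atanh(0.269) = 0.275786,  z2 = atanh(0.524) = 0.581838
SE = √(1/(n1−3) + 1/(n2−3)) = √(1/52 + 1/7) = √(0.0192308 + 0.1428571) = √0.1620879 = 0.402601
z = (z1 − z2)/SE = (0.275786 − 0.581838) / 0.402601 = -0.306052 / 0.402601 = -0.760

-0.760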